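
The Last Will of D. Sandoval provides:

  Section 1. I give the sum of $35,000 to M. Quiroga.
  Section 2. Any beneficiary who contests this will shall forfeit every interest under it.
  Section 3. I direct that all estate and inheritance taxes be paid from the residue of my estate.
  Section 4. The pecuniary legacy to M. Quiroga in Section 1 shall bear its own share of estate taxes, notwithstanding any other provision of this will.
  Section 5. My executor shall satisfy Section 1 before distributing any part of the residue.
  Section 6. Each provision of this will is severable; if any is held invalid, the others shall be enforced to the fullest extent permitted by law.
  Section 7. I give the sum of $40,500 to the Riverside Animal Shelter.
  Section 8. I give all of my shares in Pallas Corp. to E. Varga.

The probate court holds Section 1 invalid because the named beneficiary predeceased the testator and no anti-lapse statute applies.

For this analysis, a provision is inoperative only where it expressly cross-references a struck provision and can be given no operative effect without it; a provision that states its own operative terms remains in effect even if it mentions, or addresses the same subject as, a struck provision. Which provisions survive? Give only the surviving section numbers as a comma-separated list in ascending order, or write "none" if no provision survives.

2, 3, 6, 7, 8

Section 1 is struck. Section 4 has no operative effect of its own apart from Section 1 and is therefore inoperative. Section 5 operates only by reference to Section 1, so it falls with Section 1. Section 6 is a severability clause and preserves every provision that can still be given independent effect. Section 2, Section 3, Section 6, Section 7, and Section 8 remain in effect.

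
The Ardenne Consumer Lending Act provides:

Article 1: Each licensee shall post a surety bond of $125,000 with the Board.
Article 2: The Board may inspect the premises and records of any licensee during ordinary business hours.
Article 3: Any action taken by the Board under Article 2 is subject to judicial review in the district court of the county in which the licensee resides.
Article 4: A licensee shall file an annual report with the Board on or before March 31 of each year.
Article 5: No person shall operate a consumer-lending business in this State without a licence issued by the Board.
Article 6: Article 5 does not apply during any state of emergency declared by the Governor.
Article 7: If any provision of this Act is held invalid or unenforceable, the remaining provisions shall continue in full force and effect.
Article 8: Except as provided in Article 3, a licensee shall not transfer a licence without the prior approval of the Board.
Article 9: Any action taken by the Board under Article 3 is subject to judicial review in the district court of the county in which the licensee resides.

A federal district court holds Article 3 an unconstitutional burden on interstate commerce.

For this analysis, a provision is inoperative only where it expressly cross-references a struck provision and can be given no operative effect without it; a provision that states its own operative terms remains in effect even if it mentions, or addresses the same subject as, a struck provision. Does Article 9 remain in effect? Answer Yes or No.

Article 3 is struck. Article 9 merely fixes the judicial-review right for Article 3; with Article 3 gone it has nothing to operate on and falls away. Although Article 8 refers to Article 3, its operative terms do not depend on Article 3, so it remains in effect. Under the severability clause in Article 7, the remaining provisions continue in force. That leaves Article 1, Article 2, Article 4, Article 5, Article 6, Article 7, and Article 8 in effect. Article 9 is among the inoperative provisions, so the answer is no.

No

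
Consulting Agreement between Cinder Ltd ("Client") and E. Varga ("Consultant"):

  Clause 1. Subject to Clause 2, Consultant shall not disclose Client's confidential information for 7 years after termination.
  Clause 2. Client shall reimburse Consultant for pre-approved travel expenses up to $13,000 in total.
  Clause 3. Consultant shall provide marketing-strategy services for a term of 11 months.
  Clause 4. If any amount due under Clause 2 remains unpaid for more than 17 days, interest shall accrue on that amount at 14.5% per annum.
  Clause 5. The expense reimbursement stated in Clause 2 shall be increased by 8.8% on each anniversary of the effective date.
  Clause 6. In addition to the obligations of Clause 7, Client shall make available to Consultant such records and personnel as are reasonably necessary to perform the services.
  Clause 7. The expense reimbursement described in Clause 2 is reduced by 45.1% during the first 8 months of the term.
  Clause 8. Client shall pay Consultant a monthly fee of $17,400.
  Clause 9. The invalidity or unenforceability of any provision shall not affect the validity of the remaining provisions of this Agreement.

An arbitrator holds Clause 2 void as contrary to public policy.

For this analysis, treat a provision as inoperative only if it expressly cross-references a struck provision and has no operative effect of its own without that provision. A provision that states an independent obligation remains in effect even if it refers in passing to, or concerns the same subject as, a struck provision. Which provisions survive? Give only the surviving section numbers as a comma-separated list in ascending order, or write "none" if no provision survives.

1, 3, 6, 8, 9

Clause 2 is struck. Clause 4 has no operative effect of its own apart from Clause 2 and is therefore inoperative. Clause 5 has no operative effect of its own apart from Clause 2 and is therefore inoperative. Clause 7 operates only by reference to Clause 2, so it falls with Clause 2. Although Clause 1 refers to Clause 2, its operative terms do not depend on Clause 2, so it remains in effect. Clause 6 mentions Clause 7 but its own obligation stands independently of Clause 7, so Clause 6 is not affected. Clause 9 is a severability clause and preserves every provision that can still be given independent effect. The provisions still in force are Clause 1, Clause 3, Clause 6, Clause 8, and Clause 9.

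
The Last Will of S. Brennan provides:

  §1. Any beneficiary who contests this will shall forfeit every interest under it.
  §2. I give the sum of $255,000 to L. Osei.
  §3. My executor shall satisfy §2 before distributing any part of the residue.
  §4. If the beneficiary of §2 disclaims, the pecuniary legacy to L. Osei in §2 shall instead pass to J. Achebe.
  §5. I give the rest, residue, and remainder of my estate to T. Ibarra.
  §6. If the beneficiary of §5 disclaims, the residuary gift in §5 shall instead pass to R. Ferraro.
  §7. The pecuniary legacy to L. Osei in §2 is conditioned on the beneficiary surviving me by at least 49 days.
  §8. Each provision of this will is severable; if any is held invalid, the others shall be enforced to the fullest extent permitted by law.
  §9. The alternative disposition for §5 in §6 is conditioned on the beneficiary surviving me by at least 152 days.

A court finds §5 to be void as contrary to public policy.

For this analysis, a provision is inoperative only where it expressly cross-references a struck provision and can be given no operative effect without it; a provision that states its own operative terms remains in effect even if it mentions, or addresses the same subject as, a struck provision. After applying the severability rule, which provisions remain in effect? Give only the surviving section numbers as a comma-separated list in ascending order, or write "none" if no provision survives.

1, 2, 3, 4, 7, 8

§5 is struck. §6 operates only by reference to §5, so it falls with §5. §9 has no operative effect of its own apart from §6 and is therefore inoperative. Under the severability clause in §8, the remaining provisions continue in force. §1, §2, §3, §4, §7, and §8 remain in effect.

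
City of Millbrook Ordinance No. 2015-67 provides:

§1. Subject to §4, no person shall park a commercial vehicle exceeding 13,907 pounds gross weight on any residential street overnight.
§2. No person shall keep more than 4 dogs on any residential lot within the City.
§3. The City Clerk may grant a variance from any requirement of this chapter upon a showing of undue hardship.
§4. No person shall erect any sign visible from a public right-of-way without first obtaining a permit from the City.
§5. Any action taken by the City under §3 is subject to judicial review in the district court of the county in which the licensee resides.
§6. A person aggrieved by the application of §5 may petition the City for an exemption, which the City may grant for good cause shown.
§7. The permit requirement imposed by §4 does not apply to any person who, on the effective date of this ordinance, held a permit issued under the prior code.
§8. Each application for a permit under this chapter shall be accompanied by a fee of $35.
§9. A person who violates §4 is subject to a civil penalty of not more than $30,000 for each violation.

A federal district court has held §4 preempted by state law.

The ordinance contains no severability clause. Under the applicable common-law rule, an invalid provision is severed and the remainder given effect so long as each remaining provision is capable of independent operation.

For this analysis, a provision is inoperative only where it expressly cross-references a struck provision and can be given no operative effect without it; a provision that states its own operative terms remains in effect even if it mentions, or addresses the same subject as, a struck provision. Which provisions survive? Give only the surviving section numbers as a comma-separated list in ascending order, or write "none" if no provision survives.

1, 2, 3, 5, 6, 8

§4 is struck. §7 operates only by reference to §4, so it falls with §4. §9 operates only by reference to §4, so it falls with §4. Although §1 refers to §4, its operative terms do not depend on §4, so it remains in effect. With no severability clause, the stated default rule severs what cannot stand and enforces each remaining provision that can operate on its own. The provisions still in force are §1, §2, §3, §5, §6, and §8.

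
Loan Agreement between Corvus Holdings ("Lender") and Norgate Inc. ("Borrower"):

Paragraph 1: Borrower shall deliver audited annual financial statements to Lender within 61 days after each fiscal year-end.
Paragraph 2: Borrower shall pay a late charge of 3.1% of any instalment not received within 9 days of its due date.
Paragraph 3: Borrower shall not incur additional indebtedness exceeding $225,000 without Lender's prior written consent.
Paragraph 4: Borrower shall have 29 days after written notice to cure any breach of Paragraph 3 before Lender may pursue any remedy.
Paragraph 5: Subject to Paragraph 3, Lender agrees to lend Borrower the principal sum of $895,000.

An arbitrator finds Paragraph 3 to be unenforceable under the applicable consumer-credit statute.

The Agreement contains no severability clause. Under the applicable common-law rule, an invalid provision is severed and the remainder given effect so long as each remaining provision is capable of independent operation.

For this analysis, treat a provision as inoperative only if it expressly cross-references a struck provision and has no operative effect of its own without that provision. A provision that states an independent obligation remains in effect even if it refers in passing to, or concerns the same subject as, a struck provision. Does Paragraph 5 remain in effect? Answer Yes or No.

Paragraph 3 is struck. Paragraph 4 has no operative effect of its own apart from Paragraph 3 and is therefore inoperative. Paragraph 5 mentions Paragraph 3 but its own obligation stands independently of Paragraph 3, so Paragraph 5 is not affected. Under the stated default rule, only provisions that cannot operate independently fall away; the rest are enforced. The provisions still in force are Paragraph 1, Paragraph 2, and Paragraph 5. Paragraph 5 is among the surviving provisions, so the answer is yes.

Yes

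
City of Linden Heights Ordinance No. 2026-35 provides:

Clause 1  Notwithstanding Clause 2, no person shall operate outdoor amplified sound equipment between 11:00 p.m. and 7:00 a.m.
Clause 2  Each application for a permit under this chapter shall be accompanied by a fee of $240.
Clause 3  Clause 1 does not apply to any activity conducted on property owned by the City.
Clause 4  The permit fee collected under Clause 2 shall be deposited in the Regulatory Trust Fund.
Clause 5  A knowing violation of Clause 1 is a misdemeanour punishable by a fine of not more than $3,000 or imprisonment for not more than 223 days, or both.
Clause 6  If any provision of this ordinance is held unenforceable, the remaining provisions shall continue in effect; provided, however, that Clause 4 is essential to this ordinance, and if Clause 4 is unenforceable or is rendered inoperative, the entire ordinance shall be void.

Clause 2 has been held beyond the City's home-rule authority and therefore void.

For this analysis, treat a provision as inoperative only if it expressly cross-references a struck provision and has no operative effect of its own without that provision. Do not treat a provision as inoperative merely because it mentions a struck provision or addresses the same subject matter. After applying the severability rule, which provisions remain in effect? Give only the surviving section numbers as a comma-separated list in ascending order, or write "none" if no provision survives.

none

Clause 2 is struck. Clause 4 has no operative effect of its own apart from Clause 2 and is therefore inoperative. Clause 6 makes Clause 4 an essential term, and Clause 4 has been rendered inoperative by the cascade; under Clause 6, the entire ordinance is therefore void. No provision of the ordinance survives.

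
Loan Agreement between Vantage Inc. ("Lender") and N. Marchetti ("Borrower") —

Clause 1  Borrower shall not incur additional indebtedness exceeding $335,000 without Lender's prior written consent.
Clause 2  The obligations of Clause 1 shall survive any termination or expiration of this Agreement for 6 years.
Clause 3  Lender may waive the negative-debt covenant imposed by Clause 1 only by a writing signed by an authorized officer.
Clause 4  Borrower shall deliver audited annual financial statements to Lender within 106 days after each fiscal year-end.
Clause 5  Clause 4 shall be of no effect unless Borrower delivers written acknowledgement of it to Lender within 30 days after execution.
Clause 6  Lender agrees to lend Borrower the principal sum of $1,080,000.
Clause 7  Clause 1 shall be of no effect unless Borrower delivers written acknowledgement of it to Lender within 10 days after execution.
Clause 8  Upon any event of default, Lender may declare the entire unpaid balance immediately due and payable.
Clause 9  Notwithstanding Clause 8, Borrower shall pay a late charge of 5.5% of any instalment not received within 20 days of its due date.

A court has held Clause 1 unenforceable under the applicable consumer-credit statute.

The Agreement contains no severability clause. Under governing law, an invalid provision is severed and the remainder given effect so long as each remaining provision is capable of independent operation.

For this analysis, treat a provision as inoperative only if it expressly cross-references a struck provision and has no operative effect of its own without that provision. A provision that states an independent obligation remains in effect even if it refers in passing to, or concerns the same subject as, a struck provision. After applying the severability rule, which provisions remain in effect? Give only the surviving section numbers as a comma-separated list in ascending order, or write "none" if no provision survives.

Clause 1 is struck. Clause 2 merely fixes the survival period for Clause 1; with Clause 1 gone it has nothing to operate on and falls away. Clause 3 has no operative effect of its own apart from Clause 1 and is therefore inoperative. Clause 7 merely fixes the acknowledgement condition for Clause 1; with Clause 1 gone it has nothing to operate on and falls away. With no severability clause, the stated default rule severs what cannot stand and enforces each remaining provision that can operate on its own. That leaves Clause 4, Clause 5, Clause 6, Clause 8, and Clause 9 in effect.

4, 5, 6, 8, 9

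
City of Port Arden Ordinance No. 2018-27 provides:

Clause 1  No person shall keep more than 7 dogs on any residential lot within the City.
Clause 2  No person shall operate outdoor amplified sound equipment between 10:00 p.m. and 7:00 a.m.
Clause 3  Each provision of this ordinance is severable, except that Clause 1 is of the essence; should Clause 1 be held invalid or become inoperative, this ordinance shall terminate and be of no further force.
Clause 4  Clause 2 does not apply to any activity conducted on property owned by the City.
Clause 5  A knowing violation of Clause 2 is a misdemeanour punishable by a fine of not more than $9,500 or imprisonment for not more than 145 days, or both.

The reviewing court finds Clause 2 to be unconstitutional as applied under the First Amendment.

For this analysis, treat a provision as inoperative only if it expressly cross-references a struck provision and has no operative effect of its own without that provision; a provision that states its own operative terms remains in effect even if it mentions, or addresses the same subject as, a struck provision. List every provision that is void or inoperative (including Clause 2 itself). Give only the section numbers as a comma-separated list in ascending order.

2, 4, 5

Clause 2 is struck. Clause 4 has no operative effect of its own apart from Clause 2 and is therefore inoperative. Clause 5 merely fixes the criminal penalty for violating Clause 2; with Clause 2 gone it has nothing to operate on and falls away. Clause 3 makes Clause 1 an essential term, but Clause 1 is unaffected, so the severability proviso in Clause 3 preserves the remaining provisions. That leaves Clause 1 and Clause 3 in effect.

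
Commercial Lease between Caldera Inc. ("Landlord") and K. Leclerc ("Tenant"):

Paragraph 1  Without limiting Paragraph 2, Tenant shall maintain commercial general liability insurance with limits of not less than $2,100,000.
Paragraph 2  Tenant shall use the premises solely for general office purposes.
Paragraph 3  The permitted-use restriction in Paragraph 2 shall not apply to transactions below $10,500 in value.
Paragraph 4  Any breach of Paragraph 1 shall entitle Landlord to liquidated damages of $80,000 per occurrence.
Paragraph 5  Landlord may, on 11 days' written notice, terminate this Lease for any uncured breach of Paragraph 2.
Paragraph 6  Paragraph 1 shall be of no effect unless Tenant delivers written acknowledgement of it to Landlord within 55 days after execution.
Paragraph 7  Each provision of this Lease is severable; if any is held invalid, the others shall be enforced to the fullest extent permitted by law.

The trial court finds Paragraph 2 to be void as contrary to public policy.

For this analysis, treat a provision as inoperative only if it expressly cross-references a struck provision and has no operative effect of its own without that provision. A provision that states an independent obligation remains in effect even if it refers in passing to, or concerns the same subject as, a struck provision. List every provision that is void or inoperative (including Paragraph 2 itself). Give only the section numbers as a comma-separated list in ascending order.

2, 3, 5

Paragraph 2 is struck. Paragraph 3 does nothing except set the carve-out from the permitted-use restriction by reference to Paragraph 2; with Paragraph 2 gone it has no independent effect and is inoperative. Paragraph 5 has no operative effect of its own apart from Paragraph 2 and is therefore inoperative. Paragraph 1 mentions Paragraph 2 but its own obligation stands independently of Paragraph 2, so Paragraph 1 is not affected. Under the severability clause in Paragraph 7, the remaining provisions continue in force. The provisions still in force are Paragraph 1, Paragraph 4, Paragraph 6, and Paragraph 7.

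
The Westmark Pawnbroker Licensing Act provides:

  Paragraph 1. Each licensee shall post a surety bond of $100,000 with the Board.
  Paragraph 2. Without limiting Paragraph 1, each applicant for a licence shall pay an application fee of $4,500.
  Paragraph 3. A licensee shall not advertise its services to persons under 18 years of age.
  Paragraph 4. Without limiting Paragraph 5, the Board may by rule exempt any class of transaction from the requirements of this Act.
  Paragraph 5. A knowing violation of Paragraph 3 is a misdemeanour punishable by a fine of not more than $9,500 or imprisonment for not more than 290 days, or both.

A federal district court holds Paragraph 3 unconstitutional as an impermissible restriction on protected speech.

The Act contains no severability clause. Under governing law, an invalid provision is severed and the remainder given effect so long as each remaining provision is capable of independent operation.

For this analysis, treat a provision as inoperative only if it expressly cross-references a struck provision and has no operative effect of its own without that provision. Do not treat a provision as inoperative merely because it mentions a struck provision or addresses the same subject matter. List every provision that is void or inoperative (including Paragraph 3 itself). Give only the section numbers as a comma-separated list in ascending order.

Paragraph 3 is struck. Paragraph 5 operates only by reference to Paragraph 3, so it falls with Paragraph 3. Although Paragraph 4 refers to Paragraph 5, its operative terms do not depend on Paragraph 5, so it remains in effect. With no severability clause, the stated default rule severs what cannot stand and enforces each remaining provision that can operate on its own. Paragraph 1, Paragraph 2, and Paragraph 4 remain in effect.

3, 5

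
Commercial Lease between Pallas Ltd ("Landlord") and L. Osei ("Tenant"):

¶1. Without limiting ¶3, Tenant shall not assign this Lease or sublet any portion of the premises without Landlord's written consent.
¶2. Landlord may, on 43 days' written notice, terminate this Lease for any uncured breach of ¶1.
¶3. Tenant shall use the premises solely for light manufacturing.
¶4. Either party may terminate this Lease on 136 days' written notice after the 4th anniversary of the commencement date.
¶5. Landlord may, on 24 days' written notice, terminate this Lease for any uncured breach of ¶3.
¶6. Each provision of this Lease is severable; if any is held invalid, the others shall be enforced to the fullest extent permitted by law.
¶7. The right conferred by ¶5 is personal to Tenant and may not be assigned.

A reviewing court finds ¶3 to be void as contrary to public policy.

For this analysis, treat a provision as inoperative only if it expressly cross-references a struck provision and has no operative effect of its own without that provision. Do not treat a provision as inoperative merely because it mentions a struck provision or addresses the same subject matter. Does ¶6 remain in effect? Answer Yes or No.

Yes

¶3 is struck. ¶5 operates only by reference to ¶3, so it falls with ¶3. ¶7 operates only by reference to ¶5, so it falls with ¶5. ¶1 mentions ¶3 but its own obligation stands independently of ¶3, so ¶1 is not affected. Under the severability clause in ¶6, the remaining provisions continue in force. The provisions still in force are ¶1, ¶2, ¶4, and ¶6. ¶6 is among the surviving provisions, so the answer is yes.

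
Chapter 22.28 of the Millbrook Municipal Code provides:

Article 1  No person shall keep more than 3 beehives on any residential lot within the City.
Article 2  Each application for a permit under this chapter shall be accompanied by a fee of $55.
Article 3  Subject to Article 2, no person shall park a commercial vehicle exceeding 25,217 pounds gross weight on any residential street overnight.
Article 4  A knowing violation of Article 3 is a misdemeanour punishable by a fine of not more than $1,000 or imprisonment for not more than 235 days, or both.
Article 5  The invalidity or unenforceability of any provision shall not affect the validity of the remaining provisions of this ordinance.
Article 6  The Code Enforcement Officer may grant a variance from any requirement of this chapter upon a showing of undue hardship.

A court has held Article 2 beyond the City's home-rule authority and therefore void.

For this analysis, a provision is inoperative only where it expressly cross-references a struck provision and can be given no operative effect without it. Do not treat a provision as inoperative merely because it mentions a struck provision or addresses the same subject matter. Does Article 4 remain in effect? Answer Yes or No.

Yes

Article 2 is struck. Article 3 mentions Article 2 but its own obligation stands independently of Article 2, so Article 3 is not affected. Nothing else in the ordinance is defined by reference to Article 2. Article 5 is a severability clause and preserves every provision that can still be given independent effect. The provisions still in force are Article 1, Article 3, Article 4, Article 5, and Article 6. Article 4 is among the surviving provisions, so the answer is yes.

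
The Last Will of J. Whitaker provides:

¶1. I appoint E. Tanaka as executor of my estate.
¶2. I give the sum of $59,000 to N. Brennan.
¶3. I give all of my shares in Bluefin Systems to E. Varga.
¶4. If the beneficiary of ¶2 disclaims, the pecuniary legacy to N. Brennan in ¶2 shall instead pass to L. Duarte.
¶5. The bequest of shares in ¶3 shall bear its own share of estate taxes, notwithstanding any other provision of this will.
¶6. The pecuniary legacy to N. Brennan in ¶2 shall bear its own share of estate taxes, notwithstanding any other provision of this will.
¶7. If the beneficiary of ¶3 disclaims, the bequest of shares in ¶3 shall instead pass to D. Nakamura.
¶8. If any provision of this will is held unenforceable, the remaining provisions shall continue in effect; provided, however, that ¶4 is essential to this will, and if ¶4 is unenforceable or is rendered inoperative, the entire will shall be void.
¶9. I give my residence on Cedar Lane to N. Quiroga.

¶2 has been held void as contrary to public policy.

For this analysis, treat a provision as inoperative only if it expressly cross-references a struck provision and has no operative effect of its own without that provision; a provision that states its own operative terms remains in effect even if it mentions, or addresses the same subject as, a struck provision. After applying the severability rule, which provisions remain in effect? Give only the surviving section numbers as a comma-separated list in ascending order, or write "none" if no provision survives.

none

¶2 is struck. ¶4 operates only by reference to ¶2, so it falls with ¶2. The only function of ¶6 is the tax charge on ¶2, so it cannot stand once ¶2 is removed. ¶8 makes ¶4 an essential term, and ¶4 has been rendered inoperative by the cascade; under ¶8, the entire will is therefore void. No provision of the will survives.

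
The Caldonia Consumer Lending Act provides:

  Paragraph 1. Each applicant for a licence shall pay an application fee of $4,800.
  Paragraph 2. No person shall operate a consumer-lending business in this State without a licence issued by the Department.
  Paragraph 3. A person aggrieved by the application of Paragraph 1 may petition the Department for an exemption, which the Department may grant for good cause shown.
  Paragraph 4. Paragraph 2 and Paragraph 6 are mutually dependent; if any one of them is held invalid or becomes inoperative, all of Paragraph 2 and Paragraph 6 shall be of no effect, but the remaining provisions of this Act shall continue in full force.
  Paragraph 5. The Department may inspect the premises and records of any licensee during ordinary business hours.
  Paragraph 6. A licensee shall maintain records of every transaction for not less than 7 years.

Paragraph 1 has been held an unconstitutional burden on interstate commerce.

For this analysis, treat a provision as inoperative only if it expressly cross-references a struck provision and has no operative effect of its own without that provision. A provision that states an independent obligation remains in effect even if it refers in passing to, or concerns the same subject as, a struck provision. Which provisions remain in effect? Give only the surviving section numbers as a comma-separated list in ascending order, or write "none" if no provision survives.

2, 4, 5, 6

Paragraph 1 is struck. Paragraph 3 merely fixes the exemption procedure for Paragraph 1; with Paragraph 1 gone it has nothing to operate on and falls away. Paragraph 4 ties Paragraph 2 and Paragraph 6 together, but none of those is affected here; the remaining provisions continue in force under Paragraph 4. That leaves Paragraph 2, Paragraph 4, Paragraph 5, and Paragraph 6 in effect.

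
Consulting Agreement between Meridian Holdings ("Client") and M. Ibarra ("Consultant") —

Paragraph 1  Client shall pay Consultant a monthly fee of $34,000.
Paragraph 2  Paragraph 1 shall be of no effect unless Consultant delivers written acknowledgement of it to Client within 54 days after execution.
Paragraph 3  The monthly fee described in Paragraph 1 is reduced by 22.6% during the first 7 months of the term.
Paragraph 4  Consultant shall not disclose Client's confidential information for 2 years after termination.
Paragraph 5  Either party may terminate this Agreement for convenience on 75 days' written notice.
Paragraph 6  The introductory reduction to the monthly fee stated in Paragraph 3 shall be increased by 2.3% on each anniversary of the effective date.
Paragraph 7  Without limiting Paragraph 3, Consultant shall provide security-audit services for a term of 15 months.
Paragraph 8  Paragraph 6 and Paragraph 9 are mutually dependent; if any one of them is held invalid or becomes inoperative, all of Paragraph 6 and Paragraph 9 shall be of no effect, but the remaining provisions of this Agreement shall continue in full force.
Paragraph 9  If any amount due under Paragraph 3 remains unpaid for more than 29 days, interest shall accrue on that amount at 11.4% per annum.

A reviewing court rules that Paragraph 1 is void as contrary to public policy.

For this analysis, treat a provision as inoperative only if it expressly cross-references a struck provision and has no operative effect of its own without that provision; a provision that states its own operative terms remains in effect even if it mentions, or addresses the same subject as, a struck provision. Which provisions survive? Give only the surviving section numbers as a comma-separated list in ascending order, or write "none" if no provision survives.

4, 5, 7, 8

Paragraph 1 is struck. The only function of Paragraph 2 is the acknowledgement condition for Paragraph 1, so it cannot stand once Paragraph 1 is removed. Paragraph 3 does nothing except set the introductory reduction to the monthly fee by reference to Paragraph 1; with Paragraph 1 gone it has no independent effect and is inoperative. Paragraph 6 does nothing except set the escalation of the introductory reduction to the monthly fee by reference to Paragraph 3; with Paragraph 3 gone it has no independent effect and is inoperative. The whole of Paragraph 9 is the default interest on the introductory reduction to the monthly fee, defined by reference to Paragraph 3, so Paragraph 9 cannot stand once Paragraph 3 is removed. Although Paragraph 7 refers to Paragraph 3, its operative terms do not depend on Paragraph 3, so it remains in effect. Paragraph 8 declares Paragraph 6 and Paragraph 9 mutually dependent; since one of them has fallen, all of them are of no effect. The remainder continues in force under Paragraph 8. The provisions still in force are Paragraph 4, Paragraph 5, Paragraph 7, and Paragraph 8.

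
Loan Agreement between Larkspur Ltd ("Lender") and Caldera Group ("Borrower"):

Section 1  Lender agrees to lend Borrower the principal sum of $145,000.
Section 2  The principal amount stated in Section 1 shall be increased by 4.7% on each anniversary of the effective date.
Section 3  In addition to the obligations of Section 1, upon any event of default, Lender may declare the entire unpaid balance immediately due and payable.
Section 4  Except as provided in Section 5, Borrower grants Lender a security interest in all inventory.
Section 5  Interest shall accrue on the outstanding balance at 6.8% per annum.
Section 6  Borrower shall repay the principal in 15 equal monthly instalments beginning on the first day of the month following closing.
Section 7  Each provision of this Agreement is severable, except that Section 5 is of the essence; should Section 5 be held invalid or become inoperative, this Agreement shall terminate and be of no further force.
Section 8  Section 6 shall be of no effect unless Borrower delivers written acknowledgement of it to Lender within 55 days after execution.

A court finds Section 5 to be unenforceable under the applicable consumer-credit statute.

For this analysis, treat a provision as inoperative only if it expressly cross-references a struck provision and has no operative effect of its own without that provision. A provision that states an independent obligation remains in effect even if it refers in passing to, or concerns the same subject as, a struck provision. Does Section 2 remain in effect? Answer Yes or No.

Section 5 is struck. No other provision's operative terms depend on Section 5. Section 7 makes Section 5 an essential term, and Section 5 is the provision held invalid; under Section 7, the entire Agreement is therefore void. No provision of the Agreement survives. Section 2 is among the inoperative provisions, so the answer is no.

No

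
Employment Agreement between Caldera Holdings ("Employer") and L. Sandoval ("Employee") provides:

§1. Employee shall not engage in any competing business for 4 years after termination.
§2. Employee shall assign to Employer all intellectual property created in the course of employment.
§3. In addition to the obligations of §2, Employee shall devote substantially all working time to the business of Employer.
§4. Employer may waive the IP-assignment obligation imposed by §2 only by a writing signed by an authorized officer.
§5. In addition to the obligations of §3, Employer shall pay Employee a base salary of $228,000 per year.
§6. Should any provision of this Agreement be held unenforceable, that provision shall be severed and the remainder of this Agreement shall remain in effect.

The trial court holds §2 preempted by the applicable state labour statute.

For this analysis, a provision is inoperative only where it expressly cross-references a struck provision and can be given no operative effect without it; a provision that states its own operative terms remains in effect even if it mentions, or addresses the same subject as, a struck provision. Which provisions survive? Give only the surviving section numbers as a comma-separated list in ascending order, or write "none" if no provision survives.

1, 3, 5, 6

§2 is struck. §4 merely fixes the waiver condition for §2; with §2 gone it has nothing to operate on and falls away. §3 mentions §2 but its own obligation stands independently of §2, so §3 is not affected. §6 is a severability clause and preserves every provision that can still be given independent effect. §1, §3, §5, and §6 remain in effect.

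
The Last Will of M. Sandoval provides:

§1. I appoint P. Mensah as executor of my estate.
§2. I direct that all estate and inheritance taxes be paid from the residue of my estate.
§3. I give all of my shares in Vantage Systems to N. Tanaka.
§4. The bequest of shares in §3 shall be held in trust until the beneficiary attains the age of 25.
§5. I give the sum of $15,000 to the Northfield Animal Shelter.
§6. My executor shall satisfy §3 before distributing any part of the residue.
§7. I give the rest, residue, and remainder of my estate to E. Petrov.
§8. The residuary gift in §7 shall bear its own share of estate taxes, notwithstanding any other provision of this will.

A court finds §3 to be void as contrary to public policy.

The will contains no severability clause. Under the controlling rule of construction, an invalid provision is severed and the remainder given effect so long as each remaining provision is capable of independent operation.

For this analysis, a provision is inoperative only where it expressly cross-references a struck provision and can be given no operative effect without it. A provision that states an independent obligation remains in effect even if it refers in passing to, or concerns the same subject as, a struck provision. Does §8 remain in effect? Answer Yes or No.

Yes

§3 is struck. The only function of §4 is the trust for §3, so it cannot stand once §3 is removed. §6 operates only by reference to §3, so it falls with §3. Under the stated default rule, only provisions that cannot operate independently fall away; the rest are enforced. The provisions still in force are §1, §2, §5, §7, and §8. §8 is among the surviving provisions, so the answer is yes.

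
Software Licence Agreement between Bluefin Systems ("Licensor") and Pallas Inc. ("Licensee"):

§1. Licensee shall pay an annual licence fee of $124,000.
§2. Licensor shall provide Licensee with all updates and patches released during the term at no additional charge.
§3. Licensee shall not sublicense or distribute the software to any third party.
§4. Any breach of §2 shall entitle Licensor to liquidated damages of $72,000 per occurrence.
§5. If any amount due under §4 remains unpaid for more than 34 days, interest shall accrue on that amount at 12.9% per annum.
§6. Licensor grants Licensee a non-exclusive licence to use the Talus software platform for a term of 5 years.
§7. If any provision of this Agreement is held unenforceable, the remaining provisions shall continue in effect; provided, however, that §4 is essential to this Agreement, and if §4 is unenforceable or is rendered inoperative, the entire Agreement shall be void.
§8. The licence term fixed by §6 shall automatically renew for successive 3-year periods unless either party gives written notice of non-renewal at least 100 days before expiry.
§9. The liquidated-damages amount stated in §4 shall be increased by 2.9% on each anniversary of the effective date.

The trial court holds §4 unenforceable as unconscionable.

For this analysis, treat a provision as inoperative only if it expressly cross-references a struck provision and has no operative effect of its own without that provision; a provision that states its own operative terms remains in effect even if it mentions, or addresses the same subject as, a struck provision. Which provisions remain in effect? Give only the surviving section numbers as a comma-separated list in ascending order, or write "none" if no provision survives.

§4 is struck. §5 has no operative effect of its own apart from §4 and is therefore inoperative. §9 operates only by reference to §4, so it falls with §4. §7 makes §4 an essential term, and §4 is the provision held invalid; under §7, the entire Agreement is therefore void. No provision of the Agreement survives.

none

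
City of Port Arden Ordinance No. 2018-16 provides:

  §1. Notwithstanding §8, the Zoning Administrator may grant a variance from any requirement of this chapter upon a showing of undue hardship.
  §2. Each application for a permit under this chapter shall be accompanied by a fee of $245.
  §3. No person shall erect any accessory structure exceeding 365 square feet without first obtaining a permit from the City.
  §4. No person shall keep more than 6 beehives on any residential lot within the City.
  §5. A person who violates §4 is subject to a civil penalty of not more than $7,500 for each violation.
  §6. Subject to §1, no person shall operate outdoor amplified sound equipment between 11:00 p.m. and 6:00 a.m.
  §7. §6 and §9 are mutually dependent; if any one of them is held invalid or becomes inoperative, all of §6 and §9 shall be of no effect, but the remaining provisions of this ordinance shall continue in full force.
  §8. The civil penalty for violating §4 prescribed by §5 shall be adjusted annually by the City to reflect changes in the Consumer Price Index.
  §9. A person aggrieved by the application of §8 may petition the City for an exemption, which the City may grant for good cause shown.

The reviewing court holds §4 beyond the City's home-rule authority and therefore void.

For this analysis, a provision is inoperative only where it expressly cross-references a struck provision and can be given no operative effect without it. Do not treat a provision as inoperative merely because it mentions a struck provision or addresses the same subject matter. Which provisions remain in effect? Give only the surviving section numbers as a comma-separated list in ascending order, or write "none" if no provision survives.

§4 is struck. §5 has no operative effect of its own apart from §4 and is therefore inoperative. §8 has no operative effect of its own apart from §5 and is therefore inoperative. §9 has no operative effect of its own apart from §8 and is therefore inoperative. Although §1 refers to §8, its operative terms do not depend on §8, so it remains in effect. §7 declares §6 and §9 mutually dependent; since one of them has fallen, all of them are of no effect. That brings down §6 as well. The remainder continues in force under §7. §1, §2, §3, and §7 remain in effect.

1, 2, 3, 7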